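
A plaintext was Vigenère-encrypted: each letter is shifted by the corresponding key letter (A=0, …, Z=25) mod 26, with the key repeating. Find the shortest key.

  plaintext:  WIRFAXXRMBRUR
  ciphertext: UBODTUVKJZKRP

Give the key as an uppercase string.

YTX

  i= 0: U-W = 24 → Y
  i= 1: B-I = 19 → T
  i= 2: O-R = 23 → X
  i= 3: D-F = 24 → Y
  i= 4: T-A = 19 → T
  i= 5: U-X = 23 → X
  i= 6: V-X = 24 → Y
  i= 7: K-R = 19 → T
  i= 8: J-M = 23 → X
  i= 9: Z-B = 24 → Y
  i=10: K-R = 19 → T
  i=11: R-U = 23 → X
  i=12: P-R = 24 → Y
  shifts repeat with period 3: YTX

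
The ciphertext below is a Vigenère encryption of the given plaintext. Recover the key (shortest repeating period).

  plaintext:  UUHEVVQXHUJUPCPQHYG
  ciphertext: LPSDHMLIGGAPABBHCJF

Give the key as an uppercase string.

RVLZM

  i= 0: L-U = 17 → R
  i= 1: P-U = 21 → V
  i= 2: S-H = 11 → L
  i= 3: D-E = 25 → Z
  i= 4: H-V = 12 → M
  i= 5: M-V = 17 → R
  i= 6: L-Q = 21 → V
  i= 7: I-X = 11 → L
  i= 8: G-H = 25 → Z
  i= 9: G-U = 12 → M
  i=10: A-J = 17 → R
  i=11: P-U = 21 → V
  i=12: A-P = 11 → L
  i=13: B-C = 25 → Z
  i=14: B-P = 12 → M
  i=15: H-Q = 17 → R
  i=16: C-H = 21 → V
  i=17: J-Y = 11 → L
  i=18: F-G = 25 → Z
  shifts repeat with period 5: RVLZM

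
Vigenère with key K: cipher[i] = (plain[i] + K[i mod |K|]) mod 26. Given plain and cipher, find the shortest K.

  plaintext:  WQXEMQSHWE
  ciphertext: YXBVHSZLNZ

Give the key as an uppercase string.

  i= 0: Y-W =  2 → C
  i= 1: X-Q =  7 → H
  i= 2: B-X =  4 → E
  i= 3: V-E = 17 → R
  i= 4: H-M = 21 → V
  i= 5: S-Q =  2 → C
  i= 6: Z-S =  7 → H
  i= 7: L-H =  4 → E
  i= 8: N-W = 17 → R
  i= 9: Z-E = 21 → V
  shifts repeat with period 5: CHERV

CHERV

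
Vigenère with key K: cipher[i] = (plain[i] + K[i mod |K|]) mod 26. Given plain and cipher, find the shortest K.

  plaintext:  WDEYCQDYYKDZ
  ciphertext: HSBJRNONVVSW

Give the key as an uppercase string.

LPX

  i= 0: H-W = 11 → L
  i= 1: S-D = 15 → P
  i= 2: B-E = 23 → X
  i= 3: J-Y = 11 → L
  i= 4: R-C = 15 → P
  i= 5: N-Q = 23 → X
  i= 6: O-D = 11 → L
  i= 7: N-Y = 15 → P
  i= 8: V-Y = 23 → X
  i= 9: V-K = 11 → L
  i=10: S-D = 15 → P
  i=11: W-Z = 23 → X
  shifts repeat with period 3: LPX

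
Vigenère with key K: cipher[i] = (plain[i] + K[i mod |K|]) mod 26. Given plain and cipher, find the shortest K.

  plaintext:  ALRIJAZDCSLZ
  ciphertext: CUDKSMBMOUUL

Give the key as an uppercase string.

  i= 0: C-A =  2 → C
  i= 1: U-L =  9 → J
  i= 2: D-R = 12 → M
  i= 3: K-I =  2 → C
  i= 4: S-J =  9 → J
  i= 5: M-A = 12 → M
  i= 6: B-Z =  2 → C
  i= 7: M-D =  9 → J
  i= 8: O-C = 12 → M
  i= 9: U-S =  2 → C
  i=10: U-L =  9 → J
  i=11: L-Z = 12 → M
  shifts repeat with period 3: CJM

CJM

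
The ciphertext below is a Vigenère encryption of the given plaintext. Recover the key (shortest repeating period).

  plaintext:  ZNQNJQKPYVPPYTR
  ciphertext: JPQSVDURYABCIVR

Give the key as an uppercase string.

  i= 0: J-Z = 10 → K
  i= 1: P-N =  2 → C
  i= 2: Q-Q =  0 → A
  i= 3: S-N =  5 → F
  i= 4: V-J = 12 → M
  i= 5: D-Q = 13 → N
  i= 6: U-K = 10 → K
  i= 7: R-P =  2 → C
  i= 8: Y-Y =  0 → A
  i= 9: A-V =  5 → F
  i=10: B-P = 12 → M
  i=11: C-P = 13 → N
  i=12: I-Y = 10 → K
  i=13: V-T =  2 → C
  i=14: R-R =  0 → A
  shifts repeat with period 6: KCAFMN

KCAFMN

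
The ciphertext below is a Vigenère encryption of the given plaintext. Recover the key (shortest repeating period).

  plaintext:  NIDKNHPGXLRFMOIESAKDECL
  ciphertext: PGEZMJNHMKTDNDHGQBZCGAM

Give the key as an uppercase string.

CYBPZ

  i= 0: P-N =  2 → C
  i= 1: G-I = 24 → Y
  i= 2: E-D =  1 → B
  i= 3: Z-K = 15 → P
  i= 4: M-N = 25 → Z
  i= 5: J-H =  2 → C
  i= 6: N-P = 24 → Y
  i= 7: H-G =  1 → B
  i= 8: M-X = 15 → P
  i= 9: K-L = 25 → Z
  i=10: T-R =  2 → C
  i=11: D-F = 24 → Y
  i=12: N-M =  1 → B
  i=13: D-O = 15 → P
  i=14: H-I = 25 → Z
  i=15: G-E =  2 → C
  i=16: Q-S = 24 → Y
  i=17: B-A =  1 → B
  i=18: Z-K = 15 → P
  i=19: C-D = 25 → Z
  i=20: G-E =  2 → C
  i=21: A-C = 24 → Y
  i=22: M-L =  1 → B
  shifts repeat with period 5: CYBPZ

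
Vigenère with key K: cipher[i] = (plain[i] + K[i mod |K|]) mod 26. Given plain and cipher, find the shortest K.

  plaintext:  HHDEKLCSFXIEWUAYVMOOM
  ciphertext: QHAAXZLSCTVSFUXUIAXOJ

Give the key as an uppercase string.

  i= 0: Q-H =  9 → J
  i= 1: H-H =  0 → A
  i= 2: A-D = 23 → X
  i= 3: A-E = 22 → W
  i= 4: X-K = 13 → N
  i= 5: Z-L = 14 → O
  i= 6: L-C =  9 → J
  i= 7: S-S =  0 → A
  i= 8: C-F = 23 → X
  i= 9: T-X = 22 → W
  i=10: V-I = 13 → N
  i=11: S-E = 14 → O
  i=12: F-W =  9 → J
  i=13: U-U =  0 → A
  i=14: X-A = 23 → X
  i=15: U-Y = 22 → W
  i=16: I-V = 13 → N
  i=17: A-M = 14 → O
  i=18: X-O =  9 → J
  i=19: O-O =  0 → A
  i=20: J-M = 23 → X
  shifts repeat with period 6: JAXWNO

JAXWNO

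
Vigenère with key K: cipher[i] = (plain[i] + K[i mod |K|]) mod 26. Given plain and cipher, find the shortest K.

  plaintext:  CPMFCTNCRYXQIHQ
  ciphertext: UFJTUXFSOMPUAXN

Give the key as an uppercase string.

  i= 0: U-C = 18 → S
  i= 1: F-P = 16 → Q
  i= 2: J-M = 23 → X
  i= 3: T-F = 14 → O
  i= 4: U-C = 18 → S
  i= 5: X-T =  4 → E
  i= 6: F-N = 18 → S
  i= 7: S-C = 16 → Q
  i= 8: O-R = 23 → X
  i= 9: M-Y = 14 → O
  i=10: P-X = 18 → S
  i=11: U-Q =  4 → E
  i=12: A-I = 18 → S
  i=13: X-H = 16 → Q
  i=14: N-Q = 23 → X
  shifts repeat with period 6: SQXOSE

SQXOSE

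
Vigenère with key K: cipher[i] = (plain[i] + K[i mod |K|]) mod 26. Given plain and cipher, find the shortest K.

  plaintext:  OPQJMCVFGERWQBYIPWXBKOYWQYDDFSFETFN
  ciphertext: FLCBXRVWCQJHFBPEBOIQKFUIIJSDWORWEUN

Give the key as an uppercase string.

RWMSLPA

  i= 0: F-O = 17 → R
  i= 1: L-P = 22 → W
  i= 2: C-Q = 12 → M
  i= 3: B-J = 18 → S
  i= 4: X-M = 11 → L
  i= 5: R-C = 15 → P
  i= 6: V-V =  0 → A
  i= 7: W-F = 17 → R
  i= 8: C-G = 22 → W
  i= 9: Q-E = 12 → M
  i=10: J-R = 18 → S
  i=11: H-W = 11 → L
  i=12: F-Q = 15 → P
  i=13: B-B =  0 → A
  i=14: P-Y = 17 → R
  i=15: E-I = 22 → W
  i=16: B-P = 12 → M
  i=17: O-W = 18 → S
  i=18: I-X = 11 → L
  i=19: Q-B = 15 → P
  i=20: K-K =  0 → A
  i=21: F-O = 17 → R
  i=22: U-Y = 22 → W
  i=23: I-W = 12 → M
  i=24: I-Q = 18 → S
  i=25: J-Y = 11 → L
  i=26: S-D = 15 → P
  i=27: D-D =  0 → A
  i=28: W-F = 17 → R
  i=29: O-S = 22 → W
  i=30: R-F = 12 → M
  i=31: W-E = 18 → S
  i=32: E-T = 11 → L
  i=33: U-F = 15 → P
  i=34: N-N =  0 → A
  shifts repeat with period 7: RWMSLPA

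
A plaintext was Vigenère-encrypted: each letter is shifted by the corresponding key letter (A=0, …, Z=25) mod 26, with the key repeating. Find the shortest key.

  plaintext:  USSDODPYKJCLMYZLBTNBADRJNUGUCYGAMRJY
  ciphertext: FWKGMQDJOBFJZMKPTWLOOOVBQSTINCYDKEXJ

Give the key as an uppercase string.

  i= 0: F-U = 11 → L
  i= 1: W-S =  4 → E
  i= 2: K-S = 18 → S
  i= 3: G-D =  3 → D
  i= 4: M-O = 24 → Y
  i= 5: Q-D = 13 → N
  i= 6: D-P = 14 → O
  i= 7: J-Y = 11 → L
  i= 8: O-K =  4 → E
  i= 9: B-J = 18 → S
  i=10: F-C =  3 → D
  i=11: J-L = 24 → Y
  i=12: Z-M = 13 → N
  i=13: M-Y = 14 → O
  i=14: K-Z = 11 → L
  i=15: P-L =  4 → E
  i=16: T-B = 18 → S
  i=17: W-T =  3 → D
  i=18: L-N = 24 → Y
  i=19: O-B = 13 → N
  i=20: O-A = 14 → O
  i=21: O-D = 11 → L
  i=22: V-R =  4 → E
  i=23: B-J = 18 → S
  i=24: Q-N =  3 → D
  i=25: S-U = 24 → Y
  i=26: T-G = 13 → N
  i=27: I-U = 14 → O
  i=28: N-C = 11 → L
  i=29: C-Y =  4 → E
  i=30: Y-G = 18 → S
  i=31: D-A =  3 → D
  i=32: K-M = 24 → Y
  i=33: E-R = 13 → N
  i=34: X-J = 14 → O
  i=35: J-Y = 11 → L
  shifts repeat with period 7: LESDYNO

LESDYNO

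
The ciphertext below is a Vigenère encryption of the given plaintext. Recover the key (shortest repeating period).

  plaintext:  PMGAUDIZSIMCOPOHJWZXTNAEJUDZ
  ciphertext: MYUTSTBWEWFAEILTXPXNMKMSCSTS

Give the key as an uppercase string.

XMOTYQT

  i= 0: M-P = 23 → X
  i= 1: Y-M = 12 → M
  i= 2: U-G = 14 → O
  i= 3: T-A = 19 → T
  i= 4: S-U = 24 → Y
  i= 5: T-D = 16 → Q
  i= 6: B-I = 19 → T
  i= 7: W-Z = 23 → X
  i= 8: E-S = 12 → M
  i= 9: W-I = 14 → O
  i=10: F-M = 19 → T
  i=11: A-C = 24 → Y
  i=12: E-O = 16 → Q
  i=13: I-P = 19 → T
  i=14: L-O = 23 → X
  i=15: T-H = 12 → M
  i=16: X-J = 14 → O
  i=17: P-W = 19 → T
  i=18: X-Z = 24 → Y
  i=19: N-X = 16 → Q
  i=20: M-T = 19 → T
  i=21: K-N = 23 → X
  i=22: M-A = 12 → M
  i=23: S-E = 14 → O
  i=24: C-J = 19 → T
  i=25: S-U = 24 → Y
  i=26: T-D = 16 → Q
  i=27: S-Z = 19 → T
  shifts repeat with period 7: XMOTYQT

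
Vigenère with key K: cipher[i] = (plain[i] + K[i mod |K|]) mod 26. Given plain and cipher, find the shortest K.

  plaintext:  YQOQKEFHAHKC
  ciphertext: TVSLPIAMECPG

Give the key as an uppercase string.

VFE

  i= 0: T-Y = 21 → V
  i= 1: V-Q =  5 → F
  i= 2: S-O =  4 → E
  i= 3: L-Q = 21 → V
  i= 4: P-K =  5 → F
  i= 5: I-E =  4 → E
  i= 6: A-F = 21 → V
  i= 7: M-H =  5 → F
  i= 8: E-A =  4 → E
  i= 9: C-H = 21 → V
  i=10: P-K =  5 → F
  i=11: G-C =  4 → E
  shifts repeat with period 3: VFE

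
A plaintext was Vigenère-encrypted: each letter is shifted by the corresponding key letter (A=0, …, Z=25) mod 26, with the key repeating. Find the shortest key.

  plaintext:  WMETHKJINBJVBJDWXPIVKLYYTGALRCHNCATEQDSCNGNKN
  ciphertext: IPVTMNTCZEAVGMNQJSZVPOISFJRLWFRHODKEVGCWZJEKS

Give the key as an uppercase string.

MDRAFDKU

  i= 0: I-W = 12 → M
  i= 1: P-M =  3 → D
  i= 2: V-E = 17 → R
  i= 3: T-T =  0 → A
  i= 4: M-H =  5 → F
  i= 5: N-K =  3 → D
  i= 6: T-J = 10 → K
  i= 7: C-I = 20 → U
  i= 8: Z-N = 12 → M
  i= 9: E-B =  3 → D
  i=10: A-J = 17 → R
  i=11: V-V =  0 → A
  i=12: G-B =  5 → F
  i=13: M-J =  3 → D
  i=14: N-D = 10 → K
  i=15: Q-W = 20 → U
  i=16: J-X = 12 → M
  i=17: S-P =  3 → D
  i=18: Z-I = 17 → R
  i=19: V-V =  0 → A
  i=20: P-K =  5 → F
  i=21: O-L =  3 → D
  i=22: I-Y = 10 → K
  i=23: S-Y = 20 → U
  i=24: F-T = 12 → M
  i=25: J-G =  3 → D
  i=26: R-A = 17 → R
  i=27: L-L =  0 → A
  i=28: W-R =  5 → F
  i=29: F-C =  3 → D
  i=30: R-H = 10 → K
  i=31: H-N = 20 → U
  i=32: O-C = 12 → M
  i=33: D-A =  3 → D
  i=34: K-T = 17 → R
  i=35: E-E =  0 → A
  i=36: V-Q =  5 → F
  i=37: G-D =  3 → D
  i=38: C-S = 10 → K
  i=39: W-C = 20 → U
  i=40: Z-N = 12 → M
  i=41: J-G =  3 → D
  i=42: E-N = 17 → R
  i=43: K-K =  0 → A
  i=44: S-N =  5 → F
  shifts repeat with period 8: MDRAFDKU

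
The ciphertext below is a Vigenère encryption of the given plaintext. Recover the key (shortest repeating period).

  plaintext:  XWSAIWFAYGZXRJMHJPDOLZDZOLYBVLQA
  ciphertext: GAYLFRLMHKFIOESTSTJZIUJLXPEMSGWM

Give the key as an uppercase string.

JEGLXVGM

  i= 0: G-X =  9 → J
  i= 1: A-W =  4 → E
  i= 2: Y-S =  6 → G
  i= 3: L-A = 11 → L
  i= 4: F-I = 23 → X
  i= 5: R-W = 21 → V
  i= 6: L-F =  6 → G
  i= 7: M-A = 12 → M
  i= 8: H-Y =  9 → J
  i= 9: K-G =  4 → E
  i=10: F-Z =  6 → G
  i=11: I-X = 11 → L
  i=12: O-R = 23 → X
  i=13: E-J = 21 → V
  i=14: S-M =  6 → G
  i=15: T-H = 12 → M
  i=16: S-J =  9 → J
  i=17: T-P =  4 → E
  i=18: J-D =  6 → G
  i=19: Z-O = 11 → L
  i=20: I-L = 23 → X
  i=21: U-Z = 21 → V
  i=22: J-D =  6 → G
  i=23: L-Z = 12 → M
  i=24: X-O =  9 → J
  i=25: P-L =  4 → E
  i=26: E-Y =  6 → G
  i=27: M-B = 11 → L
  i=28: S-V = 23 → X
  i=29: G-L = 21 → V
  i=30: W-Q =  6 → G
  i=31: M-A = 12 → M
  shifts repeat with period 8: JEGLXVGM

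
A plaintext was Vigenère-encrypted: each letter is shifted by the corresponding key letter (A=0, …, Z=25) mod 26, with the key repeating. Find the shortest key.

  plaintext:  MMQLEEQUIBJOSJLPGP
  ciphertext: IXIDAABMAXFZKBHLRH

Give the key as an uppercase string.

  i= 0: I-M = 22 → W
  i= 1: X-M = 11 → L
  i= 2: I-Q = 18 → S
  i= 3: D-L = 18 → S
  i= 4: A-E = 22 → W
  i= 5: A-E = 22 → W
  i= 6: B-Q = 11 → L
  i= 7: M-U = 18 → S
  i= 8: A-I = 18 → S
  i= 9: X-B = 22 → W
  i=10: F-J = 22 → W
  i=11: Z-O = 11 → L
  i=12: K-S = 18 → S
  i=13: B-J = 18 → S
  i=14: H-L = 22 → W
  i=15: L-P = 22 → W
  i=16: R-G = 11 → L
  i=17: H-P = 18 → S
  shifts repeat with period 5: WLSSW

WLSSW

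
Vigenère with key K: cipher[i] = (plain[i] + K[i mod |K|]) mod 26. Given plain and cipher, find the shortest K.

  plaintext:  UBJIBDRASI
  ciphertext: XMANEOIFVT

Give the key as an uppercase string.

DLRF

  i= 0: X-U =  3 → D
  i= 1: M-B = 11 → L
  i= 2: A-J = 17 → R
  i= 3: N-I =  5 → F
  i= 4: E-B =  3 → D
  i= 5: O-D = 11 → L
  i= 6: I-R = 17 → R
  i= 7: F-A =  5 → F
  i= 8: V-S =  3 → D
  i= 9: T-I = 11 → L
  shifts repeat with period 4: DLRF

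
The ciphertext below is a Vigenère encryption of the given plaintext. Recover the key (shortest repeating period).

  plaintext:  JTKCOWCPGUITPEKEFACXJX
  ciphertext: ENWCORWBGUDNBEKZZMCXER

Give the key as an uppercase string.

  i= 0: E-J = 21 → V
  i= 1: N-T = 20 → U
  i= 2: W-K = 12 → M
  i= 3: C-C =  0 → A
  i= 4: O-O =  0 → A
  i= 5: R-W = 21 → V
  i= 6: W-C = 20 → U
  i= 7: B-P = 12 → M
  i= 8: G-G =  0 → A
  i= 9: U-U =  0 → A
  i=10: D-I = 21 → V
  i=11: N-T = 20 → U
  i=12: B-P = 12 → M
  i=13: E-E =  0 → A
  i=14: K-K =  0 → A
  i=15: Z-E = 21 → V
  i=16: Z-F = 20 → U
  i=17: M-A = 12 → M
  i=18: C-C =  0 → A
  i=19: X-X =  0 → A
  i=20: E-J = 21 → V
  i=21: R-X = 20 → U
  shifts repeat with period 5: VUMAA

VUMAA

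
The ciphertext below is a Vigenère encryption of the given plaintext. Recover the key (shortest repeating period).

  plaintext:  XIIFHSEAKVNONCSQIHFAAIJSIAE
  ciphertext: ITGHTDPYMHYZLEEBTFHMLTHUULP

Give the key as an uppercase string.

  i= 0: I-X = 11 → L
  i= 1: T-I = 11 → L
  i= 2: G-I = 24 → Y
  i= 3: H-F =  2 → C
  i= 4: T-H = 12 → M
  i= 5: D-S = 11 → L
  i= 6: P-E = 11 → L
  i= 7: Y-A = 24 → Y
  i= 8: M-K =  2 → C
  i= 9: H-V = 12 → M
  i=10: Y-N = 11 → L
  i=11: Z-O = 11 → L
  i=12: L-N = 24 → Y
  i=13: E-C =  2 → C
  i=14: E-S = 12 → M
  i=15: B-Q = 11 → L
  i=16: T-I = 11 → L
  i=17: F-H = 24 → Y
  i=18: H-F =  2 → C
  i=19: M-A = 12 → M
  i=20: L-A = 11 → L
  i=21: T-I = 11 → L
  i=22: H-J = 24 → Y
  i=23: U-S =  2 → C
  i=24: U-I = 12 → M
  i=25: L-A = 11 → L
  i=26: P-E = 11 → L
  shifts repeat with period 5: LLYCM

LLYCM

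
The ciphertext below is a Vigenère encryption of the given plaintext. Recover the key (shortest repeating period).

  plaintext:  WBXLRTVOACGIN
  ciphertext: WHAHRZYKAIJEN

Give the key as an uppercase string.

AGDW

  i= 0: W-W =  0 → A
  i= 1: H-B =  6 → G
  i= 2: A-X =  3 → D
  i= 3: H-L = 22 → W
  i= 4: R-R =  0 → A
  i= 5: Z-T =  6 → G
  i= 6: Y-V =  3 → D
  i= 7: K-O = 22 → W
  i= 8: A-A =  0 → A
  i= 9: I-C =  6 → G
  i=10: J-G =  3 → D
  i=11: E-I = 22 → W
  i=12: N-N =  0 → A
  shifts repeat with period 4: AGDW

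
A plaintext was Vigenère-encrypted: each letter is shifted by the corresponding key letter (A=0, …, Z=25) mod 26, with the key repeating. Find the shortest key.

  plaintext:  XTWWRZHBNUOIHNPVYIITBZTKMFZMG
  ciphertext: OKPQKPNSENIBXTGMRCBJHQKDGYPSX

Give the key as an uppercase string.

RRTUTQG

  i= 0: O-X = 17 → R
  i= 1: K-T = 17 → R
  i= 2: P-W = 19 → T
  i= 3: Q-W = 20 → U
  i= 4: K-R = 19 → T
  i= 5: P-Z = 16 → Q
  i= 6: N-H =  6 → G
  i= 7: S-B = 17 → R
  i= 8: E-N = 17 → R
  i= 9: N-U = 19 → T
  i=10: I-O = 20 → U
  i=11: B-I = 19 → T
  i=12: X-H = 16 → Q
  i=13: T-N =  6 → G
  i=14: G-P = 17 → R
  i=15: M-V = 17 → R
  i=16: R-Y = 19 → T
  i=17: C-I = 20 → U
  i=18: B-I = 19 → T
  i=19: J-T = 16 → Q
  i=20: H-B =  6 → G
  i=21: Q-Z = 17 → R
  i=22: K-T = 17 → R
  i=23: D-K = 19 → T
  i=24: G-M = 20 → U
  i=25: Y-F = 19 → T
  i=26: P-Z = 16 → Q
  i=27: S-M =  6 → G
  i=28: X-G = 17 → R
  shifts repeat with period 7: RRTUTQG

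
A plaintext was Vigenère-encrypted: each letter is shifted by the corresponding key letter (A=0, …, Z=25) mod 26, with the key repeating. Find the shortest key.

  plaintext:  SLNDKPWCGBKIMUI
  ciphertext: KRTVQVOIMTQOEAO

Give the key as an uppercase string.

  i= 0: K-S = 18 → S
  i= 1: R-L =  6 → G
  i= 2: T-N =  6 → G
  i= 3: V-D = 18 → S
  i= 4: Q-K =  6 → G
  i= 5: V-P =  6 → G
  i= 6: O-W = 18 → S
  i= 7: I-C =  6 → G
  i= 8: M-G =  6 → G
  i= 9: T-B = 18 → S
  i=10: Q-K =  6 → G
  i=11: O-I =  6 → G
  i=12: E-M = 18 → S
  i=13: A-U =  6 → G
  i=14: O-I =  6 → G
  shifts repeat with period 3: SGG

SGG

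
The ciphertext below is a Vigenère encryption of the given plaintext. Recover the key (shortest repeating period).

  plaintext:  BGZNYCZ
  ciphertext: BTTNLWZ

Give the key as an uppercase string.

  i= 0: B-B =  0 → A
  i= 1: T-G = 13 → N
  i= 2: T-Z = 20 → U
  i= 3: N-N =  0 → A
  i= 4: L-Y = 13 → N
  i= 5: W-C = 20 → U
  i= 6: Z-Z =  0 → A
  shifts repeat with period 3: ANU

ANU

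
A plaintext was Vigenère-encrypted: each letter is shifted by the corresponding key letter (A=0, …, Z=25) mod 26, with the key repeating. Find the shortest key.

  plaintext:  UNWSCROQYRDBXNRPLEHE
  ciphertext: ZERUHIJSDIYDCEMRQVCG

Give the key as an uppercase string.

  i= 0: Z-U =  5 → F
  i= 1: E-N = 17 → R
  i= 2: R-W = 21 → V
  i= 3: U-S =  2 → C
  i= 4: H-C =  5 → F
  i= 5: I-R = 17 → R
  i= 6: J-O = 21 → V
  i= 7: S-Q =  2 → C
  i= 8: D-Y =  5 → F
  i= 9: I-R = 17 → R
  i=10: Y-D = 21 → V
  i=11: D-B =  2 → C
  i=12: C-X =  5 → F
  i=13: E-N = 17 → R
  i=14: M-R = 21 → V
  i=15: R-P =  2 → C
  i=16: Q-L =  5 → F
  i=17: V-E = 17 → R
  i=18: C-H = 21 → V
  i=19: G-E =  2 → C
  shifts repeat with period 4: FRVC

FRVC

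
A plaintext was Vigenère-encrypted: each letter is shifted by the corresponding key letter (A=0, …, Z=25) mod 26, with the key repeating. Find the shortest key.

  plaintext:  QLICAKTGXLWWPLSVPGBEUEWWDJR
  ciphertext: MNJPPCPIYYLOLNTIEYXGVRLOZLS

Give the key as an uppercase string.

WCBNPS

  i= 0: M-Q = 22 → W
  i= 1: N-L =  2 → C
  i= 2: J-I =  1 → B
  i= 3: P-C = 13 → N
  i= 4: P-A = 15 → P
  i= 5: C-K = 18 → S
  i= 6: P-T = 22 → W
  i= 7: I-G =  2 → C
  i= 8: Y-X =  1 → B
  i= 9: Y-L = 13 → N
  i=10: L-W = 15 → P
  i=11: O-W = 18 → S
  i=12: L-P = 22 → W
  i=13: N-L =  2 → C
  i=14: T-S =  1 → B
  i=15: I-V = 13 → N
  i=16: E-P = 15 → P
  i=17: Y-G = 18 → S
  i=18: X-B = 22 → W
  i=19: G-E =  2 → C
  i=20: V-U =  1 → B
  i=21: R-E = 13 → N
  i=22: L-W = 15 → P
  i=23: O-W = 18 → S
  i=24: Z-D = 22 → W
  i=25: L-J =  2 → C
  i=26: S-R =  1 → B
  shifts repeat with period 6: WCBNPS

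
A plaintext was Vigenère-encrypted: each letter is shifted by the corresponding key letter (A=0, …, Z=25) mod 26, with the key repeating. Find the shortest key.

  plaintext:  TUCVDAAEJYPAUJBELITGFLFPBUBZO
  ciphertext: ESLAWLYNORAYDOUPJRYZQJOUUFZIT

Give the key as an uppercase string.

  i= 0: E-T = 11 → L
  i= 1: S-U = 24 → Y
  i= 2: L-C =  9 → J
  i= 3: A-V =  5 → F
  i= 4: W-D = 19 → T
  i= 5: L-A = 11 → L
  i= 6: Y-A = 24 → Y
  i= 7: N-E =  9 → J
  i= 8: O-J =  5 → F
  i= 9: R-Y = 19 → T
  i=10: A-P = 11 → L
  i=11: Y-A = 24 → Y
  i=12: D-U =  9 → J
  i=13: O-J =  5 → F
  i=14: U-B = 19 → T
  i=15: P-E = 11 → L
  i=16: J-L = 24 → Y
  i=17: R-I =  9 → J
  i=18: Y-T =  5 → F
  i=19: Z-G = 19 → T
  i=20: Q-F = 11 → L
  i=21: J-L = 24 → Y
  i=22: O-F =  9 → J
  i=23: U-P =  5 → F
  i=24: U-B = 19 → T
  i=25: F-U = 11 → L
  i=26: Z-B = 24 → Y
  i=27: I-Z =  9 → J
  i=28: T-O =  5 → F
  shifts repeat with period 5: LYJFT

LYJFT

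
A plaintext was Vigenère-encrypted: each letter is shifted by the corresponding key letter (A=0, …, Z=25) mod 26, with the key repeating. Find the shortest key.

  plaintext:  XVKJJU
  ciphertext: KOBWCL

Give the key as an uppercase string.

NTR

  i= 0: K-X = 13 → N
  i= 1: O-V = 19 → T
  i= 2: B-K = 17 → R
  i= 3: W-J = 13 → N
  i= 4: C-J = 19 → T
  i= 5: L-U = 17 → R
  shifts repeat with period 3: NTR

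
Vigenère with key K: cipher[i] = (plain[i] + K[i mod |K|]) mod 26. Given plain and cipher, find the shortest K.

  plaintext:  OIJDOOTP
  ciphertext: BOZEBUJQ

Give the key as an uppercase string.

NGQB

  i= 0: B-O = 13 → N
  i= 1: O-I =  6 → G
  i= 2: Z-J = 16 → Q
  i= 3: E-D =  1 → B
  i= 4: B-O = 13 → N
  i= 5: U-O =  6 → G
  i= 6: J-T = 16 → Q
  i= 7: Q-P =  1 → B
  shifts repeat with period 4: NGQB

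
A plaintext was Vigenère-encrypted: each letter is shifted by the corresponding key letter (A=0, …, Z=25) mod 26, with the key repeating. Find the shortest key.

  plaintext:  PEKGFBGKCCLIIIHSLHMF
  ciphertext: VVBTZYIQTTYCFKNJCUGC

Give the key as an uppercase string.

GRRNUXC

  i= 0: V-P =  6 → G
  i= 1: V-E = 17 → R
  i= 2: B-K = 17 → R
  i= 3: T-G = 13 → N
  i= 4: Z-F = 20 → U
  i= 5: Y-B = 23 → X
  i= 6: I-G =  2 → C
  i= 7: Q-K =  6 → G
  i= 8: T-C = 17 → R
  i= 9: T-C = 17 → R
  i=10: Y-L = 13 → N
  i=11: C-I = 20 → U
  i=12: F-I = 23 → X
  i=13: K-I =  2 → C
  i=14: N-H =  6 → G
  i=15: J-S = 17 → R
  i=16: C-L = 17 → R
  i=17: U-H = 13 → N
  i=18: G-M = 20 → U
  i=19: C-F = 23 → X
  shifts repeat with period 7: GRRNUXC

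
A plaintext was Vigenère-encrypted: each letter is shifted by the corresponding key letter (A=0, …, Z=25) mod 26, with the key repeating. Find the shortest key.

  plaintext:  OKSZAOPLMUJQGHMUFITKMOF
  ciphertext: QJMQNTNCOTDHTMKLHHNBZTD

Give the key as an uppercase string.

  i= 0: Q-O =  2 → C
  i= 1: J-K = 25 → Z
  i= 2: M-S = 20 → U
  i= 3: Q-Z = 17 → R
  i= 4: N-A = 13 → N
  i= 5: T-O =  5 → F
  i= 6: N-P = 24 → Y
  i= 7: C-L = 17 → R
  i= 8: O-M =  2 → C
  i= 9: T-U = 25 → Z
  i=10: D-J = 20 → U
  i=11: H-Q = 17 → R
  i=12: T-G = 13 → N
  i=13: M-H =  5 → F
  i=14: K-M = 24 → Y
  i=15: L-U = 17 → R
  i=16: H-F =  2 → C
  i=17: H-I = 25 → Z
  i=18: N-T = 20 → U
  i=19: B-K = 17 → R
  i=20: Z-M = 13 → N
  i=21: T-O =  5 → F
  i=22: D-F = 24 → Y
  shifts repeat with period 8: CZURNFYR

CZURNFYR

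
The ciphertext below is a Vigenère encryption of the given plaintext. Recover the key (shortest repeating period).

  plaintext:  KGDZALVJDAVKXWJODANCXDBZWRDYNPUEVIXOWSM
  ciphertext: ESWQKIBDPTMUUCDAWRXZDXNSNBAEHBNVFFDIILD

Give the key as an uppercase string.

  i= 0: E-K = 20 → U
  i= 1: S-G = 12 → M
  i= 2: W-D = 19 → T
  i= 3: Q-Z = 17 → R
  i= 4: K-A = 10 → K
  i= 5: I-L = 23 → X
  i= 6: B-V =  6 → G
  i= 7: D-J = 20 → U
  i= 8: P-D = 12 → M
  i= 9: T-A = 19 → T
  i=10: M-V = 17 → R
  i=11: U-K = 10 → K
  i=12: U-X = 23 → X
  i=13: C-W =  6 → G
  i=14: D-J = 20 → U
  i=15: A-O = 12 → M
  i=16: W-D = 19 → T
  i=17: R-A = 17 → R
  i=18: X-N = 10 → K
  i=19: Z-C = 23 → X
  i=20: D-X =  6 → G
  i=21: X-D = 20 → U
  i=22: N-B = 12 → M
  i=23: S-Z = 19 → T
  i=24: N-W = 17 → R
  i=25: B-R = 10 → K
  i=26: A-D = 23 → X
  i=27: E-Y =  6 → G
  i=28: H-N = 20 → U
  i=29: B-P = 12 → M
  i=30: N-U = 19 → T
  i=31: V-E = 17 → R
  i=32: F-V = 10 → K
  i=33: F-I = 23 → X
  i=34: D-X =  6 → G
  i=35: I-O = 20 → U
  i=36: I-W = 12 → M
  i=37: L-S = 19 → T
  i=38: D-M = 17 → R
  shifts repeat with period 7: UMTRKXG

UMTRKXG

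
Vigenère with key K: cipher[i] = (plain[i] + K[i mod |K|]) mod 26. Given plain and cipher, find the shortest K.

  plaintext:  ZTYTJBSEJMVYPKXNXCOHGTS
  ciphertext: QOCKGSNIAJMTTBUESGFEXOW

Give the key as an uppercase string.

RVERX

  i= 0: Q-Z = 17 → R
  i= 1: O-T = 21 → V
  i= 2: C-Y =  4 → E
  i= 3: K-T = 17 → R
  i= 4: G-J = 23 → X
  i= 5: S-B = 17 → R
  i= 6: N-S = 21 → V
  i= 7: I-E =  4 → E
  i= 8: A-J = 17 → R
  i= 9: J-M = 23 → X
  i=10: M-V = 17 → R
  i=11: T-Y = 21 → V
  i=12: T-P =  4 → E
  i=13: B-K = 17 → R
  i=14: U-X = 23 → X
  i=15: E-N = 17 → R
  i=16: S-X = 21 → V
  i=17: G-C =  4 → E
  i=18: F-O = 17 → R
  i=19: E-H = 23 → X
  i=20: X-G = 17 → R
  i=21: O-T = 21 → V
  i=22: W-S =  4 → E
  shifts repeat with period 5: RVERX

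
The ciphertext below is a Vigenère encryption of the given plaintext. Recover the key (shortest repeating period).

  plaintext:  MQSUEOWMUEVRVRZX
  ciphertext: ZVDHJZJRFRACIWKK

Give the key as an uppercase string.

  i= 0: Z-M = 13 → N
  i= 1: V-Q =  5 → F
  i= 2: D-S = 11 → L
  i= 3: H-U = 13 → N
  i= 4: J-E =  5 → F
  i= 5: Z-O = 11 → L
  i= 6: J-W = 13 → N
  i= 7: R-M =  5 → F
  i= 8: F-U = 11 → L
  i= 9: R-E = 13 → N
  i=10: A-V =  5 → F
  i=11: C-R = 11 → L
  i=12: I-V = 13 → N
  i=13: W-R =  5 → F
  i=14: K-Z = 11 → L
  i=15: K-X = 13 → N
  shifts repeat with period 3: NFL

NFL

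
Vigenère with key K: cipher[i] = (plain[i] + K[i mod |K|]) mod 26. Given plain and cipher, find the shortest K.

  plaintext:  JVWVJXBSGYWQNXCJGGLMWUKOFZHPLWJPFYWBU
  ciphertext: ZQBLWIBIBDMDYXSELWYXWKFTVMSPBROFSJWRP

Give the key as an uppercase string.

  i= 0: Z-J = 16 → Q
  i= 1: Q-V = 21 → V
  i= 2: B-W =  5 → F
  i= 3: L-V = 16 → Q
  i= 4: W-J = 13 → N
  i= 5: I-X = 11 → L
  i= 6: B-B =  0 → A
  i= 7: I-S = 16 → Q
  i= 8: B-G = 21 → V
  i= 9: D-Y =  5 → F
  i=10: M-W = 16 → Q
  i=11: D-Q = 13 → N
  i=12: Y-N = 11 → L
  i=13: X-X =  0 → A
  i=14: S-C = 16 → Q
  i=15: E-J = 21 → V
  i=16: L-G =  5 → F
  i=17: W-G = 16 → Q
  i=18: Y-L = 13 → N
  i=19: X-M = 11 → L
  i=20: W-W =  0 → A
  i=21: K-U = 16 → Q
  i=22: F-K = 21 → V
  i=23: T-O =  5 → F
  i=24: V-F = 16 → Q
  i=25: M-Z = 13 → N
  i=26: S-H = 11 → L
  i=27: P-P =  0 → A
  i=28: B-L = 16 → Q
  i=29: R-W = 21 → V
  i=30: O-J =  5 → F
  i=31: F-P = 16 → Q
  i=32: S-F = 13 → N
  i=33: J-Y = 11 → L
  i=34: W-W =  0 → A
  i=35: R-B = 16 → Q
  i=36: P-U = 21 → V
  shifts repeat with period 7: QVFQNLA

QVFQNLA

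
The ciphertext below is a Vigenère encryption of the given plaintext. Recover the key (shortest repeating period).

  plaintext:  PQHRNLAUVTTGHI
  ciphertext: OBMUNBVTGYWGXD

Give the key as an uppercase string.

ZLFDAQV

  i= 0: O-P = 25 → Z
  i= 1: B-Q = 11 → L
  i= 2: M-H =  5 → F
  i= 3: U-R =  3 → D
  i= 4: N-N =  0 → A
  i= 5: B-L = 16 → Q
  i= 6: V-A = 21 → V
  i= 7: T-U = 25 → Z
  i= 8: G-V = 11 → L
  i= 9: Y-T =  5 → F
  i=10: W-T =  3 → D
  i=11: G-G =  0 → A
  i=12: X-H = 16 → Q
  i=13: D-I = 21 → V
  shifts repeat with period 7: ZLFDAQV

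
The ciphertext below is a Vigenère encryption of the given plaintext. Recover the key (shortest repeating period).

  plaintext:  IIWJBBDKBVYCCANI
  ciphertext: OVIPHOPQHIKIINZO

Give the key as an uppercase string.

  i= 0: O-I =  6 → G
  i= 1: V-I = 13 → N
  i= 2: I-W = 12 → M
  i= 3: P-J =  6 → G
  i= 4: H-B =  6 → G
  i= 5: O-B = 13 → N
  i= 6: P-D = 12 → M
  i= 7: Q-K =  6 → G
  i= 8: H-B =  6 → G
  i= 9: I-V = 13 → N
  i=10: K-Y = 12 → M
  i=11: I-C =  6 → G
  i=12: I-C =  6 → G
  i=13: N-A = 13 → N
  i=14: Z-N = 12 → M
  i=15: O-I =  6 → G
  shifts repeat with period 4: GNMG

GNMG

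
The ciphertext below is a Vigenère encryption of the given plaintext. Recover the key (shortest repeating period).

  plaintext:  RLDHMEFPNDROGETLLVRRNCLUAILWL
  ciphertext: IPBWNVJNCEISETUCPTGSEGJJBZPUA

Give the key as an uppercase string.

  i= 0: I-R = 17 → R
  i= 1: P-L =  4 → E
  i= 2: B-D = 24 → Y
  i= 3: W-H = 15 → P
  i= 4: N-M =  1 → B
  i= 5: V-E = 17 → R
  i= 6: J-F =  4 → E
  i= 7: N-P = 24 → Y
  i= 8: C-N = 15 → P
  i= 9: E-D =  1 → B
  i=10: I-R = 17 → R
  i=11: S-O =  4 → E
  i=12: E-G = 24 → Y
  i=13: T-E = 15 → P
  i=14: U-T =  1 → B
  i=15: C-L = 17 → R
  i=16: P-L =  4 → E
  i=17: T-V = 24 → Y
  i=18: G-R = 15 → P
  i=19: S-R =  1 → B
  i=20: E-N = 17 → R
  i=21: G-C =  4 → E
  i=22: J-L = 24 → Y
  i=23: J-U = 15 → P
  i=24: B-A =  1 → B
  i=25: Z-I = 17 → R
  i=26: P-L =  4 → E
  i=27: U-W = 24 → Y
  i=28: A-L = 15 → P
  shifts repeat with period 5: REYPB

REYPB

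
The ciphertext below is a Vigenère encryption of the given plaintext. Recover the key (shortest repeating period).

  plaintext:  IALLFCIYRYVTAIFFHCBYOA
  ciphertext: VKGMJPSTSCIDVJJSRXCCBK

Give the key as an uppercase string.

NKVBE

  i= 0: V-I = 13 → N
  i= 1: K-A = 10 → K
  i= 2: G-L = 21 → V
  i= 3: M-L =  1 → B
  i= 4: J-F =  4 → E
  i= 5: P-C = 13 → N
  i= 6: S-I = 10 → K
  i= 7: T-Y = 21 → V
  i= 8: S-R =  1 → B
  i= 9: C-Y =  4 → E
  i=10: I-V = 13 → N
  i=11: D-T = 10 → K
  i=12: V-A = 21 → V
  i=13: J-I =  1 → B
  i=14: J-F =  4 → E
  i=15: S-F = 13 → N
  i=16: R-H = 10 → K
  i=17: X-C = 21 → V
  i=18: C-B =  1 → B
  i=19: C-Y =  4 → E
  i=20: B-O = 13 → N
  i=21: K-A = 10 → K
  shifts repeat with period 5: NKVBE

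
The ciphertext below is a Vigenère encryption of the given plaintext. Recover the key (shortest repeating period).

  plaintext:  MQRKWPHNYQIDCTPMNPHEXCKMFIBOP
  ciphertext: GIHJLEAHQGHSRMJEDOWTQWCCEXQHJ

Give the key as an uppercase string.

  i= 0: G-M = 20 → U
  i= 1: I-Q = 18 → S
  i= 2: H-R = 16 → Q
  i= 3: J-K = 25 → Z
  i= 4: L-W = 15 → P
  i= 5: E-P = 15 → P
  i= 6: A-H = 19 → T
  i= 7: H-N = 20 → U
  i= 8: Q-Y = 18 → S
  i= 9: G-Q = 16 → Q
  i=10: H-I = 25 → Z
  i=11: S-D = 15 → P
  i=12: R-C = 15 → P
  i=13: M-T = 19 → T
  i=14: J-P = 20 → U
  i=15: E-M = 18 → S
  i=16: D-N = 16 → Q
  i=17: O-P = 25 → Z
  i=18: W-H = 15 → P
  i=19: T-E = 15 → P
  i=20: Q-X = 19 → T
  i=21: W-C = 20 → U
  i=22: C-K = 18 → S
  i=23: C-M = 16 → Q
  i=24: E-F = 25 → Z
  i=25: X-I = 15 → P
  i=26: Q-B = 15 → P
  i=27: H-O = 19 → T
  i=28: J-P = 20 → U
  shifts repeat with period 7: USQZPPT

USQZPPT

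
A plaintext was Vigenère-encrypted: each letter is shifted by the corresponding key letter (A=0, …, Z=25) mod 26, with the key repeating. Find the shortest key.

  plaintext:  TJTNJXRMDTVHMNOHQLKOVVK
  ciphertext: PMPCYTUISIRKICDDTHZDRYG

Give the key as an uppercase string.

  i= 0: P-T = 22 → W
  i= 1: M-J =  3 → D
  i= 2: P-T = 22 → W
  i= 3: C-N = 15 → P
  i= 4: Y-J = 15 → P
  i= 5: T-X = 22 → W
  i= 6: U-R =  3 → D
  i= 7: I-M = 22 → W
  i= 8: S-D = 15 → P
  i= 9: I-T = 15 → P
  i=10: R-V = 22 → W
  i=11: K-H =  3 → D
  i=12: I-M = 22 → W
  i=13: C-N = 15 → P
  i=14: D-O = 15 → P
  i=15: D-H = 22 → W
  i=16: T-Q =  3 → D
  i=17: H-L = 22 → W
  i=18: Z-K = 15 → P
  i=19: D-O = 15 → P
  i=20: R-V = 22 → W
  i=21: Y-V =  3 → D
  i=22: G-K = 22 → W
  shifts repeat with period 5: WDWPP

WDWPP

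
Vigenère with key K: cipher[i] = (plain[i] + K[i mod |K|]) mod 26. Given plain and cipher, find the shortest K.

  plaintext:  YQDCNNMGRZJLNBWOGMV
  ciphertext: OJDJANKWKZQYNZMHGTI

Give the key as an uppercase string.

  i= 0: O-Y = 16 → Q
  i= 1: J-Q = 19 → T
  i= 2: D-D =  0 → A
  i= 3: J-C =  7 → H
  i= 4: A-N = 13 → N
  i= 5: N-N =  0 → A
  i= 6: K-M = 24 → Y
  i= 7: W-G = 16 → Q
  i= 8: K-R = 19 → T
  i= 9: Z-Z =  0 → A
  i=10: Q-J =  7 → H
  i=11: Y-L = 13 → N
  i=12: N-N =  0 → A
  i=13: Z-B = 24 → Y
  i=14: M-W = 16 → Q
  i=15: H-O = 19 → T
  i=16: G-G =  0 → A
  i=17: T-M =  7 → H
  i=18: I-V = 13 → N
  shifts repeat with period 7: QTAHNAY

QTAHNAY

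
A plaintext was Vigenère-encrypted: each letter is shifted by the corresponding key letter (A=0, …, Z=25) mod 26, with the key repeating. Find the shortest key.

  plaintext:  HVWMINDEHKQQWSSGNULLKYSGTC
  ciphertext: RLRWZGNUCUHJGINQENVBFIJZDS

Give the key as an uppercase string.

  i= 0: R-H = 10 → K
  i= 1: L-V = 16 → Q
  i= 2: R-W = 21 → V
  i= 3: W-M = 10 → K
  i= 4: Z-I = 17 → R
  i= 5: G-N = 19 → T
  i= 6: N-D = 10 → K
  i= 7: U-E = 16 → Q
  i= 8: C-H = 21 → V
  i= 9: U-K = 10 → K
  i=10: H-Q = 17 → R
  i=11: J-Q = 19 → T
  i=12: G-W = 10 → K
  i=13: I-S = 16 → Q
  i=14: N-S = 21 → V
  i=15: Q-G = 10 → K
  i=16: E-N = 17 → R
  i=17: N-U = 19 → T
  i=18: V-L = 10 → K
  i=19: B-L = 16 → Q
  i=20: F-K = 21 → V
  i=21: I-Y = 10 → K
  i=22: J-S = 17 → R
  i=23: Z-G = 19 → T
  i=24: D-T = 10 → K
  i=25: S-C = 16 → Q
  shifts repeat with period 6: KQVKRT

KQVKRT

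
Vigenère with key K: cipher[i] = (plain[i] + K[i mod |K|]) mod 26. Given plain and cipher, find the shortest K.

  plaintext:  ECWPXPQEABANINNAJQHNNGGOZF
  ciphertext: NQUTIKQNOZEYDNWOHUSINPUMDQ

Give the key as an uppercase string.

JOYELVA

  i= 0: N-E =  9 → J
  i= 1: Q-C = 14 → O
  i= 2: U-W = 24 → Y
  i= 3: T-P =  4 → E
  i= 4: I-X = 11 → L
  i= 5: K-P = 21 → V
  i= 6: Q-Q =  0 → A
  i= 7: N-E =  9 → J
  i= 8: O-A = 14 → O
  i= 9: Z-B = 24 → Y
  i=10: E-A =  4 → E
  i=11: Y-N = 11 → L
  i=12: D-I = 21 → V
  i=13: N-N =  0 → A
  i=14: W-N =  9 → J
  i=15: O-A = 14 → O
  i=16: H-J = 24 → Y
  i=17: U-Q =  4 → E
  i=18: S-H = 11 → L
  i=19: I-N = 21 → V
  i=20: N-N =  0 → A
  i=21: P-G =  9 → J
  i=22: U-G = 14 → O
  i=23: M-O = 24 → Y
  i=24: D-Z =  4 → E
  i=25: Q-F = 11 → L
  shifts repeat with period 7: JOYELVA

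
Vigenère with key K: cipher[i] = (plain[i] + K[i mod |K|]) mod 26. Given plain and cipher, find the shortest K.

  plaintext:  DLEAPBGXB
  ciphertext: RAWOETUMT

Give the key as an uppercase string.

OPS

  i= 0: R-D = 14 → O
  i= 1: A-L = 15 → P
  i= 2: W-E = 18 → S
  i= 3: O-A = 14 → O
  i= 4: E-P = 15 → P
  i= 5: T-B = 18 → S
  i= 6: U-G = 14 → O
  i= 7: M-X = 15 → P
  i= 8: T-B = 18 → S
  shifts repeat with period 3: OPS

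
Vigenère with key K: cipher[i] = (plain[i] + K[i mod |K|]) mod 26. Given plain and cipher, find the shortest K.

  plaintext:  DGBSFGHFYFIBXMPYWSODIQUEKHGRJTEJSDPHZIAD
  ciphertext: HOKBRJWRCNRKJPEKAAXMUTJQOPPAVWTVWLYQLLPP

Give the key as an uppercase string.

  i= 0: H-D =  4 → E
  i= 1: O-G =  8 → I
  i= 2: K-B =  9 → J
  i= 3: B-S =  9 → J
  i= 4: R-F = 12 → M
  i= 5: J-G =  3 → D
  i= 6: W-H = 15 → P
  i= 7: R-F = 12 → M
  i= 8: C-Y =  4 → E
  i= 9: N-F =  8 → I
  i=10: R-I =  9 → J
  i=11: K-B =  9 → J
  i=12: J-X = 12 → M
  i=13: P-M =  3 → D
  i=14: E-P = 15 → P
  i=15: K-Y = 12 → M
  i=16: A-W =  4 → E
  i=17: A-S =  8 → I
  i=18: X-O =  9 → J
  i=19: M-D =  9 → J
  i=20: U-I = 12 → M
  i=21: T-Q =  3 → D
  i=22: J-U = 15 → P
  i=23: Q-E = 12 → M
  i=24: O-K =  4 → E
  i=25: P-H =  8 → I
  i=26: P-G =  9 → J
  i=27: A-R =  9 → J
  i=28: V-J = 12 → M
  i=29: W-T =  3 → D
  i=30: T-E = 15 → P
  i=31: V-J = 12 → M
  i=32: W-S =  4 → E
  i=33: L-D =  8 → I
  i=34: Y-P =  9 → J
  i=35: Q-H =  9 → J
  i=36: L-Z = 12 → M
  i=37: L-I =  3 → D
  i=38: P-A = 15 → P
  i=39: P-D = 12 → M
  shifts repeat with period 8: EIJJMDPM

EIJJMDPM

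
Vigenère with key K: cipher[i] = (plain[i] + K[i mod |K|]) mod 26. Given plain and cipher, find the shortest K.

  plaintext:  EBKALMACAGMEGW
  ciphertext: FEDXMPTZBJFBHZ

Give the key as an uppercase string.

BDTX

  i= 0: F-E =  1 → B
  i= 1: E-B =  3 → D
  i= 2: D-K = 19 → T
  i= 3: X-A = 23 → X
  i= 4: M-L =  1 → B
  i= 5: P-M =  3 → D
  i= 6: T-A = 19 → T
  i= 7: Z-C = 23 → X
  i= 8: B-A =  1 → B
  i= 9: J-G =  3 → D
  i=10: F-M = 19 → T
  i=11: B-E = 23 → X
  i=12: H-G =  1 → B
  i=13: Z-W =  3 → D
  shifts repeat with period 4: BDTX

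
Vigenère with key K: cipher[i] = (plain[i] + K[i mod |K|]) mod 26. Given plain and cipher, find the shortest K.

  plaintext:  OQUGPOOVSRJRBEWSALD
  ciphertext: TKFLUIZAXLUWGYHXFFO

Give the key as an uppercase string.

FULF

  i= 0: T-O =  5 → F
  i= 1: K-Q = 20 → U
  i= 2: F-U = 11 → L
  i= 3: L-G =  5 → F
  i= 4: U-P =  5 → F
  i= 5: I-O = 20 → U
  i= 6: Z-O = 11 → L
  i= 7: A-V =  5 → F
  i= 8: X-S =  5 → F
  i= 9: L-R = 20 → U
  i=10: U-J = 11 → L
  i=11: W-R =  5 → F
  i=12: G-B =  5 → F
  i=13: Y-E = 20 → U
  i=14: H-W = 11 → L
  i=15: X-S =  5 → F
  i=16: F-A =  5 → F
  i=17: F-L = 20 → U
  i=18: O-D = 11 → L
  shifts repeat with period 4: FULF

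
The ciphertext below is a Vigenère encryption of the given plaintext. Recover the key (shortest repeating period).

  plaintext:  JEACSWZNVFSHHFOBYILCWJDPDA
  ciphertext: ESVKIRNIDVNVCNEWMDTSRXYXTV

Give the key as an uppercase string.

VOVIQ

  i= 0: E-J = 21 → V
  i= 1: S-E = 14 → O
  i= 2: V-A = 21 → V
  i= 3: K-C =  8 → I
  i= 4: I-S = 16 → Q
  i= 5: R-W = 21 → V
  i= 6: N-Z = 14 → O
  i= 7: I-N = 21 → V
  i= 8: D-V =  8 → I
  i= 9: V-F = 16 → Q
  i=10: N-S = 21 → V
  i=11: V-H = 14 → O
  i=12: C-H = 21 → V
  i=13: N-F =  8 → I
  i=14: E-O = 16 → Q
  i=15: W-B = 21 → V
  i=16: M-Y = 14 → O
  i=17: D-I = 21 → V
  i=18: T-L =  8 → I
  i=19: S-C = 16 → Q
  i=20: R-W = 21 → V
  i=21: X-J = 14 → O
  i=22: Y-D = 21 → V
  i=23: X-P =  8 → I
  i=24: T-D = 16 → Q
  i=25: V-A = 21 → V
  shifts repeat with period 5: VOVIQ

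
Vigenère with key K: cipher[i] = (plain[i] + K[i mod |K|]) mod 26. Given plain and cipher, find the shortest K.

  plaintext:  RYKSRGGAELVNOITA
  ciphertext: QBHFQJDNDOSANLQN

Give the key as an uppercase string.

  i= 0: Q-R = 25 → Z
  i= 1: B-Y =  3 → D
  i= 2: H-K = 23 → X
  i= 3: F-S = 13 → N
  i= 4: Q-R = 25 → Z
  i= 5: J-G =  3 → D
  i= 6: D-G = 23 → X
  i= 7: N-A = 13 → N
  i= 8: D-E = 25 → Z
  i= 9: O-L =  3 → D
  i=10: S-V = 23 → X
  i=11: A-N = 13 → N
  i=12: N-O = 25 → Z
  i=13: L-I =  3 → D
  i=14: Q-T = 23 → X
  i=15: N-A = 13 → N
  shifts repeat with period 4: ZDXN

ZDXN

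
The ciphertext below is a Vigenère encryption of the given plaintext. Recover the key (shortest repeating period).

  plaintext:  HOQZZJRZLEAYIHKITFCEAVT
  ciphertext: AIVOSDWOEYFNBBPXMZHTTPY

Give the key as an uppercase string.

  i= 0: A-H = 19 → T
  i= 1: I-O = 20 → U
  i= 2: V-Q =  5 → F
  i= 3: O-Z = 15 → P
  i= 4: S-Z = 19 → T
  i= 5: D-J = 20 → U
  i= 6: W-R =  5 → F
  i= 7: O-Z = 15 → P
  i= 8: E-L = 19 → T
  i= 9: Y-E = 20 → U
  i=10: F-A =  5 → F
  i=11: N-Y = 15 → P
  i=12: B-I = 19 → T
  i=13: B-H = 20 → U
  i=14: P-K =  5 → F
  i=15: X-I = 15 → P
  i=16: M-T = 19 → T
  i=17: Z-F = 20 → U
  i=18: H-C =  5 → F
  i=19: T-E = 15 → P
  i=20: T-A = 19 → T
  i=21: P-V = 20 → U
  i=22: Y-T =  5 → F
  shifts repeat with period 4: TUFP

TUFP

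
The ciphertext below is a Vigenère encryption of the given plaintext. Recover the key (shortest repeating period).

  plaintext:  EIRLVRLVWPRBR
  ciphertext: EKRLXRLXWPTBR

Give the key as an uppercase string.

  i= 0: E-E =  0 → A
  i= 1: K-I =  2 → C
  i= 2: R-R =  0 → A
  i= 3: L-L =  0 → A
  i= 4: X-V =  2 → C
  i= 5: R-R =  0 → A
  i= 6: L-L =  0 → A
  i= 7: X-V =  2 → C
  i= 8: W-W =  0 → A
  i= 9: P-P =  0 → A
  i=10: T-R =  2 → C
  i=11: B-B =  0 → A
  i=12: R-R =  0 → A
  shifts repeat with period 3: ACA

ACA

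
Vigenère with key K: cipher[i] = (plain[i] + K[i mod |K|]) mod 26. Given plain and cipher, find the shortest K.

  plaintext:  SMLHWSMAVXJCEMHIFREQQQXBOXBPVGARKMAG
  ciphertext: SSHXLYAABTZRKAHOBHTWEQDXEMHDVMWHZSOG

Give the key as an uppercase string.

  i= 0: S-S =  0 → A
  i= 1: S-M =  6 → G
  i= 2: H-L = 22 → W
  i= 3: X-H = 16 → Q
  i= 4: L-W = 15 → P
  i= 5: Y-S =  6 → G
  i= 6: A-M = 14 → O
  i= 7: A-A =  0 → A
  i= 8: B-V =  6 → G
  i= 9: T-X = 22 → W
  i=10: Z-J = 16 → Q
  i=11: R-C = 15 → P
  i=12: K-E =  6 → G
  i=13: A-M = 14 → O
  i=14: H-H =  0 → A
  i=15: O-I =  6 → G
  i=16: B-F = 22 → W
  i=17: H-R = 16 → Q
  i=18: T-E = 15 → P
  i=19: W-Q =  6 → G
  i=20: E-Q = 14 → O
  i=21: Q-Q =  0 → A
  i=22: D-X =  6 → G
  i=23: X-B = 22 → W
  i=24: E-O = 16 → Q
  i=25: M-X = 15 → P
  i=26: H-B =  6 → G
  i=27: D-P = 14 → O
  i=28: V-V =  0 → A
  i=29: M-G =  6 → G
  i=30: W-A = 22 → W
  i=31: H-R = 16 → Q
  i=32: Z-K = 15 → P
  i=33: S-M =  6 → G
  i=34: O-A = 14 → O
  i=35: G-G =  0 → A
  shifts repeat with period 7: AGWQPGO

AGWQPGO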